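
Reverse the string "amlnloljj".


Input: amlnloljj
Reading characters right to left:
  Position 8: 'j'
  Position 7: 'j'
  Position 6: 'l'
  Position 5: 'o'
  Position 4: 'l'
  Position 3: 'n'
  Position 2: 'l'
  Position 1: 'm'
  Position 0: 'a'
Reversed: jjlolnlma

jjlolnlma


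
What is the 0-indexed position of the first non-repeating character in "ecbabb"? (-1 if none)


Input: ecbabb
Character frequencies:
  'a': 1
  'b': 3
  'c': 1
  'e': 1
Scanning left to right for freq == 1:
  Position 0 ('e'): unique! => answer = 0

0


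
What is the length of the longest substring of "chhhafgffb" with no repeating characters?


Input: "chhhafgffb"
Sliding window (track last position of each char):
  Position 0 ('c'): window [0,0] length 1 -- new best
  Position 1 ('h'): window [0,1] length 2 -- new best
  Position 2 ('h'): repeat (last at 1), move window start to 2
  Position 2 ('h'): window [2,2] length 1
  Position 3 ('h'): repeat (last at 2), move window start to 3
  Position 3 ('h'): window [3,3] length 1
  Position 4 ('a'): window [3,4] length 2
  Position 5 ('f'): window [3,5] length 3 -- new best
  Position 6 ('g'): window [3,6] length 4 -- new best
  Position 7 ('f'): repeat (last at 5), move window start to 6
  Position 7 ('f'): window [6,7] length 2
  Position 8 ('f'): repeat (last at 7), move window start to 8
  Position 8 ('f'): window [8,8] length 1
  Position 9 ('b'): window [8,9] length 2
Longest substring with no repeats: "hafg" with length 4

4


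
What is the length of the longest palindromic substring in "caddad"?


Input: "caddad"
Checking substrings for palindromes:
  [1:5] "adda" (len 4) => palindrome
  [3:6] "dad" (len 3) => palindrome
  [2:4] "dd" (len 2) => palindrome
Longest palindromic substring: "adda" with length 4

4


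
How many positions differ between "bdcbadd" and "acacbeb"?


Comparing "bdcbadd" and "acacbeb" position by position:
  Position 0: 'b' vs 'a' => DIFFER
  Position 1: 'd' vs 'c' => DIFFER
  Position 2: 'c' vs 'a' => DIFFER
  Position 3: 'b' vs 'c' => DIFFER
  Position 4: 'a' vs 'b' => DIFFER
  Position 5: 'd' vs 'e' => DIFFER
  Position 6: 'd' vs 'b' => DIFFER
Positions that differ: 7

7


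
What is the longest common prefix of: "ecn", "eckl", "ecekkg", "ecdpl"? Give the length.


Words: ecn, eckl, ecekkg, ecdpl
  Position 0: all 'e' => match
  Position 1: all 'c' => match
  Position 2: ('n', 'k', 'e', 'd') => mismatch, stop
LCP = "ec" (length 2)

2


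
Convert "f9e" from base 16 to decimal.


Input: "f9e" in base 16
Positional expansion:
  Digit 'f' (value 15) x 16^2 = 3840
  Digit '9' (value 9) x 16^1 = 144
  Digit 'e' (value 14) x 16^0 = 14
Sum = 3998

3998


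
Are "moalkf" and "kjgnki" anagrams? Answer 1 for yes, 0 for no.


Strings: "moalkf", "kjgnki"
Sorted first:  afklmo
Sorted second: gijkkn
Differ at position 0: 'a' vs 'g' => not anagrams

0


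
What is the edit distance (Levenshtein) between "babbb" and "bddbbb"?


Computing edit distance: "babbb" -> "bddbbb"
DP table:
           b    d    d    b    b    b
      0    1    2    3    4    5    6
  b   1    0    1    2    3    4    5
  a   2    1    1    2    3    4    5
  b   3    2    2    2    2    3    4
  b   4    3    3    3    2    2    3
  b   5    4    4    4    3    2    2
Edit distance = dp[5][6] = 2

2


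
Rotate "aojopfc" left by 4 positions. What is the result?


Input: "aojopfc", rotate left by 4
First 4 characters: "aojo"
Remaining characters: "pfc"
Concatenate remaining + first: "pfc" + "aojo" = "pfcaojo"

pfcaojo


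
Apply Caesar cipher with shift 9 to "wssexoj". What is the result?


Caesar cipher: shift "wssexoj" by 9
  'w' (pos 22) + 9 = pos 5 = 'f'
  's' (pos 18) + 9 = pos 1 = 'b'
  's' (pos 18) + 9 = pos 1 = 'b'
  'e' (pos 4) + 9 = pos 13 = 'n'
  'x' (pos 23) + 9 = pos 6 = 'g'
  'o' (pos 14) + 9 = pos 23 = 'x'
  'j' (pos 9) + 9 = pos 18 = 's'
Result: fbbngxs

fbbngxs


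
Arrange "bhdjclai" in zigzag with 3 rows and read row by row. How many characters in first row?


Zigzag "bhdjclai" into 3 rows:
Placing characters:
  'b' => row 0
  'h' => row 1
  'd' => row 2
  'j' => row 1
  'c' => row 0
  'l' => row 1
  'a' => row 2
  'i' => row 1
Rows:
  Row 0: "bc"
  Row 1: "hjli"
  Row 2: "da"
First row length: 2

2


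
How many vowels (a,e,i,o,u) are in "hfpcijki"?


Input: hfpcijki
Checking each character:
  'h' at position 0: consonant
  'f' at position 1: consonant
  'p' at position 2: consonant
  'c' at position 3: consonant
  'i' at position 4: vowel (running total: 1)
  'j' at position 5: consonant
  'k' at position 6: consonant
  'i' at position 7: vowel (running total: 2)
Total vowels: 2

2


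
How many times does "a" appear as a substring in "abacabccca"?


Searching for "a" in "abacabccca"
Scanning each position:
  Position 0: "a" => MATCH
  Position 1: "b" => no
  Position 2: "a" => MATCH
  Position 3: "c" => no
  Position 4: "a" => MATCH
  Position 5: "b" => no
  Position 6: "c" => no
  Position 7: "c" => no
  Position 8: "c" => no
  Position 9: "a" => MATCH
Total occurrences: 4

4


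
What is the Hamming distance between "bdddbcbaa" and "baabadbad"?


Comparing "bdddbcbaa" and "baabadbad" position by position:
  Position 0: 'b' vs 'b' => same
  Position 1: 'd' vs 'a' => differ
  Position 2: 'd' vs 'a' => differ
  Position 3: 'd' vs 'b' => differ
  Position 4: 'b' vs 'a' => differ
  Position 5: 'c' vs 'd' => differ
  Position 6: 'b' vs 'b' => same
  Position 7: 'a' vs 'a' => same
  Position 8: 'a' vs 'd' => differ
Total differences (Hamming distance): 6

6


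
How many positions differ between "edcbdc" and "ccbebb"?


Comparing "edcbdc" and "ccbebb" position by position:
  Position 0: 'e' vs 'c' => DIFFER
  Position 1: 'd' vs 'c' => DIFFER
  Position 2: 'c' vs 'b' => DIFFER
  Position 3: 'b' vs 'e' => DIFFER
  Position 4: 'd' vs 'b' => DIFFER
  Position 5: 'c' vs 'b' => DIFFER
Positions that differ: 6

6


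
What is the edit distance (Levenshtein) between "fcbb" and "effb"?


Computing edit distance: "fcbb" -> "effb"
DP table:
           e    f    f    b
      0    1    2    3    4
  f   1    1    1    2    3
  c   2    2    2    2    3
  b   3    3    3    3    2
  b   4    4    4    4    3
Edit distance = dp[4][4] = 3

3


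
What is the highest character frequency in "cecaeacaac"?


Input: cecaeacaac
Character counts:
  'a': 4
  'c': 4
  'e': 2
Maximum frequency: 4

4


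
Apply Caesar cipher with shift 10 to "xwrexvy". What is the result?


Caesar cipher: shift "xwrexvy" by 10
  'x' (pos 23) + 10 = pos 7 = 'h'
  'w' (pos 22) + 10 = pos 6 = 'g'
  'r' (pos 17) + 10 = pos 1 = 'b'
  'e' (pos 4) + 10 = pos 14 = 'o'
  'x' (pos 23) + 10 = pos 7 = 'h'
  'v' (pos 21) + 10 = pos 5 = 'f'
  'y' (pos 24) + 10 = pos 8 = 'i'
Result: hgbohfi

hgbohfi


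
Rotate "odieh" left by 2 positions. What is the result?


Input: "odieh", rotate left by 2
First 2 characters: "od"
Remaining characters: "ieh"
Concatenate remaining + first: "ieh" + "od" = "iehod"

iehod


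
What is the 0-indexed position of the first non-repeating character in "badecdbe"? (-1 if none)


Input: badecdbe
Character frequencies:
  'a': 1
  'b': 2
  'c': 1
  'd': 2
  'e': 2
Scanning left to right for freq == 1:
  Position 0 ('b'): freq=2, skip
  Position 1 ('a'): unique! => answer = 1

1


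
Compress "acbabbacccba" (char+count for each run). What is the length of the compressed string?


Input: acbabbacccba
Runs:
  'a' x 1 => "a1"
  'c' x 1 => "c1"
  'b' x 1 => "b1"
  'a' x 1 => "a1"
  'b' x 2 => "b2"
  'a' x 1 => "a1"
  'c' x 3 => "c3"
  'b' x 1 => "b1"
  'a' x 1 => "a1"
Compressed: "a1c1b1a1b2a1c3b1a1"
Compressed length: 18

18


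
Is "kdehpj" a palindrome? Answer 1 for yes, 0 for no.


Input: kdehpj
Reversed: jphedk
  Compare pos 0 ('k') with pos 5 ('j'): MISMATCH
  Compare pos 1 ('d') with pos 4 ('p'): MISMATCH
  Compare pos 2 ('e') with pos 3 ('h'): MISMATCH
Result: not a palindrome

0


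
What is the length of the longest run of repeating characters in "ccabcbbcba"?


Input: "ccabcbbcba"
Scanning for longest run:
  Position 1 ('c'): continues run of 'c', length=2
  Position 2 ('a'): new char, reset run to 1
  Position 3 ('b'): new char, reset run to 1
  Position 4 ('c'): new char, reset run to 1
  Position 5 ('b'): new char, reset run to 1
  Position 6 ('b'): continues run of 'b', length=2
  Position 7 ('c'): new char, reset run to 1
  Position 8 ('b'): new char, reset run to 1
  Position 9 ('a'): new char, reset run to 1
Longest run: 'c' with length 2

2


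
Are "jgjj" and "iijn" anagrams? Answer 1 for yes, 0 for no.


Strings: "jgjj", "iijn"
Sorted first:  gjjj
Sorted second: iijn
Differ at position 0: 'g' vs 'i' => not anagrams

0


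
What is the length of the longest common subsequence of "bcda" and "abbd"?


LCS of "bcda" and "abbd"
DP table:
           a    b    b    d
      0    0    0    0    0
  b   0    0    1    1    1
  c   0    0    1    1    1
  d   0    0    1    1    2
  a   0    1    1    1    2
LCS length = dp[4][4] = 2

2


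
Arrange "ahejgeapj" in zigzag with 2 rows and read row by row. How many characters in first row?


Zigzag "ahejgeapj" into 2 rows:
Placing characters:
  'a' => row 0
  'h' => row 1
  'e' => row 0
  'j' => row 1
  'g' => row 0
  'e' => row 1
  'a' => row 0
  'p' => row 1
  'j' => row 0
Rows:
  Row 0: "aegaj"
  Row 1: "hjep"
First row length: 5

5


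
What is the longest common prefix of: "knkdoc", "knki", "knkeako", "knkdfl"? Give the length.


Words: knkdoc, knki, knkeako, knkdfl
  Position 0: all 'k' => match
  Position 1: all 'n' => match
  Position 2: all 'k' => match
  Position 3: ('d', 'i', 'e', 'd') => mismatch, stop
LCP = "knk" (length 3)

3


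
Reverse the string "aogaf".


Input: aogaf
Reading characters right to left:
  Position 4: 'f'
  Position 3: 'a'
  Position 2: 'g'
  Position 1: 'o'
  Position 0: 'a'
Reversed: fagoa

fagoa


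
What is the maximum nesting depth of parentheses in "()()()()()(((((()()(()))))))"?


Input: "()()()()()(((((()()(()))))))"
Tracking depth:
  Position 0 '(': depth becomes 1
  Position 1 ')': depth becomes 0
  Position 2 '(': depth becomes 1
  Position 3 ')': depth becomes 0
  Position 4 '(': depth becomes 1
  Position 5 ')': depth becomes 0
  Position 6 '(': depth becomes 1
  Position 7 ')': depth becomes 0
  Position 8 '(': depth becomes 1
  Position 9 ')': depth becomes 0
  Position 10 '(': depth becomes 1
  Position 11 '(': depth becomes 2
  Position 12 '(': depth becomes 3
  Position 13 '(': depth becomes 4
  Position 14 '(': depth becomes 5
  Position 15 '(': depth becomes 6
  Position 16 ')': depth becomes 5
  Position 17 '(': depth becomes 6
  Position 18 ')': depth becomes 5
  Position 19 '(': depth becomes 6
  Position 20 '(': depth becomes 7
  Position 21 ')': depth becomes 6
  Position 22 ')': depth becomes 5
  Position 23 ')': depth becomes 4
  Position 24 ')': depth becomes 3
  Position 25 ')': depth becomes 2
  Position 26 ')': depth becomes 1
  Position 27 ')': depth becomes 0
Maximum depth reached: 7

7


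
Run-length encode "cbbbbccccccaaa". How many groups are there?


Input: cbbbbccccccaaa
Scanning for consecutive runs:
  Group 1: 'c' x 1 (positions 0-0)
  Group 2: 'b' x 4 (positions 1-4)
  Group 3: 'c' x 6 (positions 5-10)
  Group 4: 'a' x 3 (positions 11-13)
Total groups: 4

4


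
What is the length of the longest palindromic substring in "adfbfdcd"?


Input: "adfbfdcd"
Checking substrings for palindromes:
  [1:6] "dfbfd" (len 5) => palindrome
  [2:5] "fbf" (len 3) => palindrome
  [5:8] "dcd" (len 3) => palindrome
Longest palindromic substring: "dfbfd" with length 5

5


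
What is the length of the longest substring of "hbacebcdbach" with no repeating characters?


Input: "hbacebcdbach"
Sliding window (track last position of each char):
  Position 0 ('h'): window [0,0] length 1 -- new best
  Position 1 ('b'): window [0,1] length 2 -- new best
  Position 2 ('a'): window [0,2] length 3 -- new best
  Position 3 ('c'): window [0,3] length 4 -- new best
  Position 4 ('e'): window [0,4] length 5 -- new best
  Position 5 ('b'): repeat (last at 1), move window start to 2
  Position 5 ('b'): window [2,5] length 4
  Position 6 ('c'): repeat (last at 3), move window start to 4
  Position 6 ('c'): window [4,6] length 3
  Position 7 ('d'): window [4,7] length 4
  Position 8 ('b'): repeat (last at 5), move window start to 6
  Position 8 ('b'): window [6,8] length 3
  Position 9 ('a'): window [6,9] length 4
  Position 10 ('c'): repeat (last at 6), move window start to 7
  Position 10 ('c'): window [7,10] length 4
  Position 11 ('h'): window [7,11] length 5
Longest substring with no repeats: "hbace" with length 5

5


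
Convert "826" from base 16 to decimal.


Input: "826" in base 16
Positional expansion:
  Digit '8' (value 8) x 16^2 = 2048
  Digit '2' (value 2) x 16^1 = 32
  Digit '6' (value 6) x 16^0 = 6
Sum = 2086

2086


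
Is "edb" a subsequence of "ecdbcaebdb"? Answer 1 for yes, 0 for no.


Check if "edb" is a subsequence of "ecdbcaebdb"
Greedy scan:
  Position 0 ('e'): matches sub[0] = 'e'
  Position 1 ('c'): no match needed
  Position 2 ('d'): matches sub[1] = 'd'
  Position 3 ('b'): matches sub[2] = 'b'
  Position 4 ('c'): no match needed
  Position 5 ('a'): no match needed
  Position 6 ('e'): no match needed
  Position 7 ('b'): no match needed
  Position 8 ('d'): no match needed
  Position 9 ('b'): no match needed
All 3 characters matched => is a subsequence

1


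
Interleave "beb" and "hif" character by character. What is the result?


Interleaving "beb" and "hif":
  Position 0: 'b' from first, 'h' from second => "bh"
  Position 1: 'e' from first, 'i' from second => "ei"
  Position 2: 'b' from first, 'f' from second => "bf"
Result: bheibf

bheibf


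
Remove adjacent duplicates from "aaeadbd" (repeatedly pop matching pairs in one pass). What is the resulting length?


Input: aaeadbd
Stack-based adjacent duplicate removal:
  Read 'a': push. Stack: a
  Read 'a': matches stack top 'a' => pop. Stack: (empty)
  Read 'e': push. Stack: e
  Read 'a': push. Stack: ea
  Read 'd': push. Stack: ead
  Read 'b': push. Stack: eadb
  Read 'd': push. Stack: eadbd
Final stack: "eadbd" (length 5)

5


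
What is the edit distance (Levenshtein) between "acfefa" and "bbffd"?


Computing edit distance: "acfefa" -> "bbffd"
DP table:
           b    b    f    f    d
      0    1    2    3    4    5
  a   1    1    2    3    4    5
  c   2    2    2    3    4    5
  f   3    3    3    2    3    4
  e   4    4    4    3    3    4
  f   5    5    5    4    3    4
  a   6    6    6    5    4    4
Edit distance = dp[6][5] = 4

4


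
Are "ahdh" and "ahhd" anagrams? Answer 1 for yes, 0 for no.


Strings: "ahdh", "ahhd"
Sorted first:  adhh
Sorted second: adhh
Sorted forms match => anagrams

1


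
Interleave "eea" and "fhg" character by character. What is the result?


Interleaving "eea" and "fhg":
  Position 0: 'e' from first, 'f' from second => "ef"
  Position 1: 'e' from first, 'h' from second => "eh"
  Position 2: 'a' from first, 'g' from second => "ag"
Result: efehag

efehag


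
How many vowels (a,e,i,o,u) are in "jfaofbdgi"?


Input: jfaofbdgi
Checking each character:
  'j' at position 0: consonant
  'f' at position 1: consonant
  'a' at position 2: vowel (running total: 1)
  'o' at position 3: vowel (running total: 2)
  'f' at position 4: consonant
  'b' at position 5: consonant
  'd' at position 6: consonant
  'g' at position 7: consonant
  'i' at position 8: vowel (running total: 3)
Total vowels: 3

3


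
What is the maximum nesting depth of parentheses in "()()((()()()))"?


Input: "()()((()()()))"
Tracking depth:
  Position 0 '(': depth becomes 1
  Position 1 ')': depth becomes 0
  Position 2 '(': depth becomes 1
  Position 3 ')': depth becomes 0
  Position 4 '(': depth becomes 1
  Position 5 '(': depth becomes 2
  Position 6 '(': depth becomes 3
  Position 7 ')': depth becomes 2
  Position 8 '(': depth becomes 3
  Position 9 ')': depth becomes 2
  Position 10 '(': depth becomes 3
  Position 11 ')': depth becomes 2
  Position 12 ')': depth becomes 1
  Position 13 ')': depth becomes 0
Maximum depth reached: 3

3


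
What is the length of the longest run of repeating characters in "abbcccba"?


Input: "abbcccba"
Scanning for longest run:
  Position 1 ('b'): new char, reset run to 1
  Position 2 ('b'): continues run of 'b', length=2
  Position 3 ('c'): new char, reset run to 1
  Position 4 ('c'): continues run of 'c', length=2
  Position 5 ('c'): continues run of 'c', length=3
  Position 6 ('b'): new char, reset run to 1
  Position 7 ('a'): new char, reset run to 1
Longest run: 'c' with length 3

3


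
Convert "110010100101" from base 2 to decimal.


Input: "110010100101" in base 2
Positional expansion:
  Digit '1' (value 1) x 2^11 = 2048
  Digit '1' (value 1) x 2^10 = 1024
  Digit '0' (value 0) x 2^9 = 0
  Digit '0' (value 0) x 2^8 = 0
  Digit '1' (value 1) x 2^7 = 128
  Digit '0' (value 0) x 2^6 = 0
  Digit '1' (value 1) x 2^5 = 32
  Digit '0' (value 0) x 2^4 = 0
  Digit '0' (value 0) x 2^3 = 0
  Digit '1' (value 1) x 2^2 = 4
  Digit '0' (value 0) x 2^1 = 0
  Digit '1' (value 1) x 2^0 = 1
Sum = 3237

3237


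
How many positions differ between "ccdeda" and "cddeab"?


Comparing "ccdeda" and "cddeab" position by position:
  Position 0: 'c' vs 'c' => same
  Position 1: 'c' vs 'd' => DIFFER
  Position 2: 'd' vs 'd' => same
  Position 3: 'e' vs 'e' => same
  Position 4: 'd' vs 'a' => DIFFER
  Position 5: 'a' vs 'b' => DIFFER
Positions that differ: 3

3


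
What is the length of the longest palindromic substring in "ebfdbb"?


Input: "ebfdbb"
Checking substrings for palindromes:
  [4:6] "bb" (len 2) => palindrome
Longest palindromic substring: "bb" with length 2

2


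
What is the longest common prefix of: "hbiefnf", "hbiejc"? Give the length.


Words: hbiefnf, hbiejc
  Position 0: all 'h' => match
  Position 1: all 'b' => match
  Position 2: all 'i' => match
  Position 3: all 'e' => match
  Position 4: ('f', 'j') => mismatch, stop
LCP = "hbie" (length 4)

4


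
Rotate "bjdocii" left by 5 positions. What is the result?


Input: "bjdocii", rotate left by 5
First 5 characters: "bjdoc"
Remaining characters: "ii"
Concatenate remaining + first: "ii" + "bjdoc" = "iibjdoc"

iibjdoc


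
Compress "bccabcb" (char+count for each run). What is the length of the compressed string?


Input: bccabcb
Runs:
  'b' x 1 => "b1"
  'c' x 2 => "c2"
  'a' x 1 => "a1"
  'b' x 1 => "b1"
  'c' x 1 => "c1"
  'b' x 1 => "b1"
Compressed: "b1c2a1b1c1b1"
Compressed length: 12

12


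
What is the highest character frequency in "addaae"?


Input: addaae
Character counts:
  'a': 3
  'd': 2
  'e': 1
Maximum frequency: 3

3


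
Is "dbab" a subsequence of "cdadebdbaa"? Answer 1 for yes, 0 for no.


Check if "dbab" is a subsequence of "cdadebdbaa"
Greedy scan:
  Position 0 ('c'): no match needed
  Position 1 ('d'): matches sub[0] = 'd'
  Position 2 ('a'): no match needed
  Position 3 ('d'): no match needed
  Position 4 ('e'): no match needed
  Position 5 ('b'): matches sub[1] = 'b'
  Position 6 ('d'): no match needed
  Position 7 ('b'): no match needed
  Position 8 ('a'): matches sub[2] = 'a'
  Position 9 ('a'): no match needed
Only matched 3/4 characters => not a subsequence

0


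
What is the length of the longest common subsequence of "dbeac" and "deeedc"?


LCS of "dbeac" and "deeedc"
DP table:
           d    e    e    e    d    c
      0    0    0    0    0    0    0
  d   0    1    1    1    1    1    1
  b   0    1    1    1    1    1    1
  e   0    1    2    2    2    2    2
  a   0    1    2    2    2    2    2
  c   0    1    2    2    2    2    3
LCS length = dp[5][6] = 3

3


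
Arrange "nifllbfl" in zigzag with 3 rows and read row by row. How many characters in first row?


Zigzag "nifllbfl" into 3 rows:
Placing characters:
  'n' => row 0
  'i' => row 1
  'f' => row 2
  'l' => row 1
  'l' => row 0
  'b' => row 1
  'f' => row 2
  'l' => row 1
Rows:
  Row 0: "nl"
  Row 1: "ilbl"
  Row 2: "ff"
First row length: 2

2


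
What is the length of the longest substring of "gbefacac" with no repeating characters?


Input: "gbefacac"
Sliding window (track last position of each char):
  Position 0 ('g'): window [0,0] length 1 -- new best
  Position 1 ('b'): window [0,1] length 2 -- new best
  Position 2 ('e'): window [0,2] length 3 -- new best
  Position 3 ('f'): window [0,3] length 4 -- new best
  Position 4 ('a'): window [0,4] length 5 -- new best
  Position 5 ('c'): window [0,5] length 6 -- new best
  Position 6 ('a'): repeat (last at 4), move window start to 5
  Position 6 ('a'): window [5,6] length 2
  Position 7 ('c'): repeat (last at 5), move window start to 6
  Position 7 ('c'): window [6,7] length 2
Longest substring with no repeats: "gbefac" with length 6

6


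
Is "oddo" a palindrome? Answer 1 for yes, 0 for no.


Input: oddo
Reversed: oddo
  Compare pos 0 ('o') with pos 3 ('o'): match
  Compare pos 1 ('d') with pos 2 ('d'): match
Result: palindrome

1


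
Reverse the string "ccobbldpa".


Input: ccobbldpa
Reading characters right to left:
  Position 8: 'a'
  Position 7: 'p'
  Position 6: 'd'
  Position 5: 'l'
  Position 4: 'b'
  Position 3: 'b'
  Position 2: 'o'
  Position 1: 'c'
  Position 0: 'c'
Reversed: apdlbbocc

apdlbbocc


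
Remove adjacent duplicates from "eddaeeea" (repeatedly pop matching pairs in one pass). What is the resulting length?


Input: eddaeeea
Stack-based adjacent duplicate removal:
  Read 'e': push. Stack: e
  Read 'd': push. Stack: ed
  Read 'd': matches stack top 'd' => pop. Stack: e
  Read 'a': push. Stack: ea
  Read 'e': push. Stack: eae
  Read 'e': matches stack top 'e' => pop. Stack: ea
  Read 'e': push. Stack: eae
  Read 'a': push. Stack: eaea
Final stack: "eaea" (length 4)

4


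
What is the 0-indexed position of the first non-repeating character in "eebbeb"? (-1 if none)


Input: eebbeb
Character frequencies:
  'b': 3
  'e': 3
Scanning left to right for freq == 1:
  Position 0 ('e'): freq=3, skip
  Position 1 ('e'): freq=3, skip
  Position 2 ('b'): freq=3, skip
  Position 3 ('b'): freq=3, skip
  Position 4 ('e'): freq=3, skip
  Position 5 ('b'): freq=3, skip
  No unique character found => answer = -1

-1


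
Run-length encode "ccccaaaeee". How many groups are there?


Input: ccccaaaeee
Scanning for consecutive runs:
  Group 1: 'c' x 4 (positions 0-3)
  Group 2: 'a' x 3 (positions 4-6)
  Group 3: 'e' x 3 (positions 7-9)
Total groups: 3

3


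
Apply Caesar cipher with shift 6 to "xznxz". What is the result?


Caesar cipher: shift "xznxz" by 6
  'x' (pos 23) + 6 = pos 3 = 'd'
  'z' (pos 25) + 6 = pos 5 = 'f'
  'n' (pos 13) + 6 = pos 19 = 't'
  'x' (pos 23) + 6 = pos 3 = 'd'
  'z' (pos 25) + 6 = pos 5 = 'f'
Result: dftdf

dftdf


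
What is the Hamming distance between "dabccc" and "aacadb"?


Comparing "dabccc" and "aacadb" position by position:
  Position 0: 'd' vs 'a' => differ
  Position 1: 'a' vs 'a' => same
  Position 2: 'b' vs 'c' => differ
  Position 3: 'c' vs 'a' => differ
  Position 4: 'c' vs 'd' => differ
  Position 5: 'c' vs 'b' => differ
Total differences (Hamming distance): 5

5


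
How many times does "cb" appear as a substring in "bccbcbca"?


Searching for "cb" in "bccbcbca"
Scanning each position:
  Position 0: "bc" => no
  Position 1: "cc" => no
  Position 2: "cb" => MATCH
  Position 3: "bc" => no
  Position 4: "cb" => MATCH
  Position 5: "bc" => no
  Position 6: "ca" => no
Total occurrences: 2

2


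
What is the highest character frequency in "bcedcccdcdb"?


Input: bcedcccdcdb
Character counts:
  'b': 2
  'c': 5
  'd': 3
  'e': 1
Maximum frequency: 5

5


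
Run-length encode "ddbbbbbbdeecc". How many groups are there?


Input: ddbbbbbbdeecc
Scanning for consecutive runs:
  Group 1: 'd' x 2 (positions 0-1)
  Group 2: 'b' x 6 (positions 2-7)
  Group 3: 'd' x 1 (positions 8-8)
  Group 4: 'e' x 2 (positions 9-10)
  Group 5: 'c' x 2 (positions 11-12)
Total groups: 5

5


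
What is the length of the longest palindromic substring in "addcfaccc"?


Input: "addcfaccc"
Checking substrings for palindromes:
  [6:9] "ccc" (len 3) => palindrome
  [1:3] "dd" (len 2) => palindrome
  [6:8] "cc" (len 2) => palindrome
  [7:9] "cc" (len 2) => palindrome
Longest palindromic substring: "ccc" with length 3

3


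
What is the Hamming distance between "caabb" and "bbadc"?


Comparing "caabb" and "bbadc" position by position:
  Position 0: 'c' vs 'b' => differ
  Position 1: 'a' vs 'b' => differ
  Position 2: 'a' vs 'a' => same
  Position 3: 'b' vs 'd' => differ
  Position 4: 'b' vs 'c' => differ
Total differences (Hamming distance): 4

4


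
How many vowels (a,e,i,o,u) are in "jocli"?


Input: jocli
Checking each character:
  'j' at position 0: consonant
  'o' at position 1: vowel (running total: 1)
  'c' at position 2: consonant
  'l' at position 3: consonant
  'i' at position 4: vowel (running total: 2)
Total vowels: 2

2


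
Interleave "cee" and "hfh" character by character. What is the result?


Interleaving "cee" and "hfh":
  Position 0: 'c' from first, 'h' from second => "ch"
  Position 1: 'e' from first, 'f' from second => "ef"
  Position 2: 'e' from first, 'h' from second => "eh"
Result: chefeh

chefeh


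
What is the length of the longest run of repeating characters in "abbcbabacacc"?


Input: "abbcbabacacc"
Scanning for longest run:
  Position 1 ('b'): new char, reset run to 1
  Position 2 ('b'): continues run of 'b', length=2
  Position 3 ('c'): new char, reset run to 1
  Position 4 ('b'): new char, reset run to 1
  Position 5 ('a'): new char, reset run to 1
  Position 6 ('b'): new char, reset run to 1
  Position 7 ('a'): new char, reset run to 1
  Position 8 ('c'): new char, reset run to 1
  Position 9 ('a'): new char, reset run to 1
  Position 10 ('c'): new char, reset run to 1
  Position 11 ('c'): continues run of 'c', length=2
Longest run: 'b' with length 2

2


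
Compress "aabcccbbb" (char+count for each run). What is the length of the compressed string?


Input: aabcccbbb
Runs:
  'a' x 2 => "a2"
  'b' x 1 => "b1"
  'c' x 3 => "c3"
  'b' x 3 => "b3"
Compressed: "a2b1c3b3"
Compressed length: 8

8


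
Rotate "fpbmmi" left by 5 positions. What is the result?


Input: "fpbmmi", rotate left by 5
First 5 characters: "fpbmm"
Remaining characters: "i"
Concatenate remaining + first: "i" + "fpbmm" = "ifpbmm"

ifpbmm


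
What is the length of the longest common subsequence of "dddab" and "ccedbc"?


LCS of "dddab" and "ccedbc"
DP table:
           c    c    e    d    b    c
      0    0    0    0    0    0    0
  d   0    0    0    0    1    1    1
  d   0    0    0    0    1    1    1
  d   0    0    0    0    1    1    1
  a   0    0    0    0    1    1    1
  b   0    0    0    0    1    2    2
LCS length = dp[5][6] = 2

2


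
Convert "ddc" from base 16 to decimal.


Input: "ddc" in base 16
Positional expansion:
  Digit 'd' (value 13) x 16^2 = 3328
  Digit 'd' (value 13) x 16^1 = 208
  Digit 'c' (value 12) x 16^0 = 12
Sum = 3548

3548


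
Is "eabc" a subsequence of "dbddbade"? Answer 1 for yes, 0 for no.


Check if "eabc" is a subsequence of "dbddbade"
Greedy scan:
  Position 0 ('d'): no match needed
  Position 1 ('b'): no match needed
  Position 2 ('d'): no match needed
  Position 3 ('d'): no match needed
  Position 4 ('b'): no match needed
  Position 5 ('a'): no match needed
  Position 6 ('d'): no match needed
  Position 7 ('e'): matches sub[0] = 'e'
Only matched 1/4 characters => not a subsequence

0


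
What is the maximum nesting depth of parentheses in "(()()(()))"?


Input: "(()()(()))"
Tracking depth:
  Position 0 '(': depth becomes 1
  Position 1 '(': depth becomes 2
  Position 2 ')': depth becomes 1
  Position 3 '(': depth becomes 2
  Position 4 ')': depth becomes 1
  Position 5 '(': depth becomes 2
  Position 6 '(': depth becomes 3
  Position 7 ')': depth becomes 2
  Position 8 ')': depth becomes 1
  Position 9 ')': depth becomes 0
Maximum depth reached: 3

3


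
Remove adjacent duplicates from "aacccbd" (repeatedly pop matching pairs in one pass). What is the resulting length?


Input: aacccbd
Stack-based adjacent duplicate removal:
  Read 'a': push. Stack: a
  Read 'a': matches stack top 'a' => pop. Stack: (empty)
  Read 'c': push. Stack: c
  Read 'c': matches stack top 'c' => pop. Stack: (empty)
  Read 'c': push. Stack: c
  Read 'b': push. Stack: cb
  Read 'd': push. Stack: cbd
Final stack: "cbd" (length 3)

3


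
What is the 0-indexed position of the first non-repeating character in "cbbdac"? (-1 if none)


Input: cbbdac
Character frequencies:
  'a': 1
  'b': 2
  'c': 2
  'd': 1
Scanning left to right for freq == 1:
  Position 0 ('c'): freq=2, skip
  Position 1 ('b'): freq=2, skip
  Position 2 ('b'): freq=2, skip
  Position 3 ('d'): unique! => answer = 3

3


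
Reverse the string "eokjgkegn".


Input: eokjgkegn
Reading characters right to left:
  Position 8: 'n'
  Position 7: 'g'
  Position 6: 'e'
  Position 5: 'k'
  Position 4: 'g'
  Position 3: 'j'
  Position 2: 'k'
  Position 1: 'o'
  Position 0: 'e'
Reversed: ngekgjkoe

ngekgjkoe


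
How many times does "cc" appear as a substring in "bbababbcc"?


Searching for "cc" in "bbababbcc"
Scanning each position:
  Position 0: "bb" => no
  Position 1: "ba" => no
  Position 2: "ab" => no
  Position 3: "ba" => no
  Position 4: "ab" => no
  Position 5: "bb" => no
  Position 6: "bc" => no
  Position 7: "cc" => MATCH
Total occurrences: 1

1


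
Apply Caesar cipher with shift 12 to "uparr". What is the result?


Caesar cipher: shift "uparr" by 12
  'u' (pos 20) + 12 = pos 6 = 'g'
  'p' (pos 15) + 12 = pos 1 = 'b'
  'a' (pos 0) + 12 = pos 12 = 'm'
  'r' (pos 17) + 12 = pos 3 = 'd'
  'r' (pos 17) + 12 = pos 3 = 'd'
Result: gbmdd

gbmdd


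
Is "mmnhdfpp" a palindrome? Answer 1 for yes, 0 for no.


Input: mmnhdfpp
Reversed: ppfdhnmm
  Compare pos 0 ('m') with pos 7 ('p'): MISMATCH
  Compare pos 1 ('m') with pos 6 ('p'): MISMATCH
  Compare pos 2 ('n') with pos 5 ('f'): MISMATCH
  Compare pos 3 ('h') with pos 4 ('d'): MISMATCH
Result: not a palindrome

0


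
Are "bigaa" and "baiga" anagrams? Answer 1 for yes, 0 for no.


Strings: "bigaa", "baiga"
Sorted first:  aabgi
Sorted second: aabgi
Sorted forms match => anagrams

1


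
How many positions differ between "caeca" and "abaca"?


Comparing "caeca" and "abaca" position by position:
  Position 0: 'c' vs 'a' => DIFFER
  Position 1: 'a' vs 'b' => DIFFER
  Position 2: 'e' vs 'a' => DIFFER
  Position 3: 'c' vs 'c' => same
  Position 4: 'a' vs 'a' => same
Positions that differ: 3

3


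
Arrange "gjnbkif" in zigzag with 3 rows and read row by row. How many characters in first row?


Zigzag "gjnbkif" into 3 rows:
Placing characters:
  'g' => row 0
  'j' => row 1
  'n' => row 2
  'b' => row 1
  'k' => row 0
  'i' => row 1
  'f' => row 2
Rows:
  Row 0: "gk"
  Row 1: "jbi"
  Row 2: "nf"
First row length: 2

2


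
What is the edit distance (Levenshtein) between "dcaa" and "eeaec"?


Computing edit distance: "dcaa" -> "eeaec"
DP table:
           e    e    a    e    c
      0    1    2    3    4    5
  d   1    1    2    3    4    5
  c   2    2    2    3    4    4
  a   3    3    3    2    3    4
  a   4    4    4    3    3    4
Edit distance = dp[4][5] = 4

4


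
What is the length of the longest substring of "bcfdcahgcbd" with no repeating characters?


Input: "bcfdcahgcbd"
Sliding window (track last position of each char):
  Position 0 ('b'): window [0,0] length 1 -- new best
  Position 1 ('c'): window [0,1] length 2 -- new best
  Position 2 ('f'): window [0,2] length 3 -- new best
  Position 3 ('d'): window [0,3] length 4 -- new best
  Position 4 ('c'): repeat (last at 1), move window start to 2
  Position 4 ('c'): window [2,4] length 3
  Position 5 ('a'): window [2,5] length 4
  Position 6 ('h'): window [2,6] length 5 -- new best
  Position 7 ('g'): window [2,7] length 6 -- new best
  Position 8 ('c'): repeat (last at 4), move window start to 5
  Position 8 ('c'): window [5,8] length 4
  Position 9 ('b'): window [5,9] length 5
  Position 10 ('d'): window [5,10] length 6
Longest substring with no repeats: "fdcahg" with length 6

6


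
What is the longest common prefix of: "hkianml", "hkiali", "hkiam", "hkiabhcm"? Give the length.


Words: hkianml, hkiali, hkiam, hkiabhcm
  Position 0: all 'h' => match
  Position 1: all 'k' => match
  Position 2: all 'i' => match
  Position 3: all 'a' => match
  Position 4: ('n', 'l', 'm', 'b') => mismatch, stop
LCP = "hkia" (length 4)

4


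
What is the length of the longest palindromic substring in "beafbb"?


Input: "beafbb"
Checking substrings for palindromes:
  [4:6] "bb" (len 2) => palindrome
Longest palindromic substring: "bb" with length 2

2


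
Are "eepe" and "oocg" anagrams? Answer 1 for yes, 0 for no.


Strings: "eepe", "oocg"
Sorted first:  eeep
Sorted second: cgoo
Differ at position 0: 'e' vs 'c' => not anagrams

0


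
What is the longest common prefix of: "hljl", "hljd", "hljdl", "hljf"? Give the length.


Words: hljl, hljd, hljdl, hljf
  Position 0: all 'h' => match
  Position 1: all 'l' => match
  Position 2: all 'j' => match
  Position 3: ('l', 'd', 'd', 'f') => mismatch, stop
LCP = "hlj" (length 3)

3


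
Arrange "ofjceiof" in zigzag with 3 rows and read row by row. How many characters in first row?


Zigzag "ofjceiof" into 3 rows:
Placing characters:
  'o' => row 0
  'f' => row 1
  'j' => row 2
  'c' => row 1
  'e' => row 0
  'i' => row 1
  'o' => row 2
  'f' => row 1
Rows:
  Row 0: "oe"
  Row 1: "fcif"
  Row 2: "jo"
First row length: 2

2


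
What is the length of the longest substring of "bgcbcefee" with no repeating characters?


Input: "bgcbcefee"
Sliding window (track last position of each char):
  Position 0 ('b'): window [0,0] length 1 -- new best
  Position 1 ('g'): window [0,1] length 2 -- new best
  Position 2 ('c'): window [0,2] length 3 -- new best
  Position 3 ('b'): repeat (last at 0), move window start to 1
  Position 3 ('b'): window [1,3] length 3
  Position 4 ('c'): repeat (last at 2), move window start to 3
  Position 4 ('c'): window [3,4] length 2
  Position 5 ('e'): window [3,5] length 3
  Position 6 ('f'): window [3,6] length 4 -- new best
  Position 7 ('e'): repeat (last at 5), move window start to 6
  Position 7 ('e'): window [6,7] length 2
  Position 8 ('e'): repeat (last at 7), move window start to 8
  Position 8 ('e'): window [8,8] length 1
Longest substring with no repeats: "bcef" with length 4

4


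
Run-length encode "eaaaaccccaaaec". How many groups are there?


Input: eaaaaccccaaaec
Scanning for consecutive runs:
  Group 1: 'e' x 1 (positions 0-0)
  Group 2: 'a' x 4 (positions 1-4)
  Group 3: 'c' x 4 (positions 5-8)
  Group 4: 'a' x 3 (positions 9-11)
  Group 5: 'e' x 1 (positions 12-12)
  Group 6: 'c' x 1 (positions 13-13)
Total groups: 6

6


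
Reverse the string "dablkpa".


Input: dablkpa
Reading characters right to left:
  Position 6: 'a'
  Position 5: 'p'
  Position 4: 'k'
  Position 3: 'l'
  Position 2: 'b'
  Position 1: 'a'
  Position 0: 'd'
Reversed: apklbad

apklbad


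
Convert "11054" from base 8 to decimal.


Input: "11054" in base 8
Positional expansion:
  Digit '1' (value 1) x 8^4 = 4096
  Digit '1' (value 1) x 8^3 = 512
  Digit '0' (value 0) x 8^2 = 0
  Digit '5' (value 5) x 8^1 = 40
  Digit '4' (value 4) x 8^0 = 4
Sum = 4652

4652


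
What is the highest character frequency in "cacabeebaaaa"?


Input: cacabeebaaaa
Character counts:
  'a': 6
  'b': 2
  'c': 2
  'e': 2
Maximum frequency: 6

6


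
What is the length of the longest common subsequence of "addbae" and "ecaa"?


LCS of "addbae" and "ecaa"
DP table:
           e    c    a    a
      0    0    0    0    0
  a   0    0    0    1    1
  d   0    0    0    1    1
  d   0    0    0    1    1
  b   0    0    0    1    1
  a   0    0    0    1    2
  e   0    1    1    1    2
LCS length = dp[6][4] = 2

2


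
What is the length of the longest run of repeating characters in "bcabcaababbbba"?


Input: "bcabcaababbbba"
Scanning for longest run:
  Position 1 ('c'): new char, reset run to 1
  Position 2 ('a'): new char, reset run to 1
  Position 3 ('b'): new char, reset run to 1
  Position 4 ('c'): new char, reset run to 1
  Position 5 ('a'): new char, reset run to 1
  Position 6 ('a'): continues run of 'a', length=2
  Position 7 ('b'): new char, reset run to 1
  Position 8 ('a'): new char, reset run to 1
  Position 9 ('b'): new char, reset run to 1
  Position 10 ('b'): continues run of 'b', length=2
  Position 11 ('b'): continues run of 'b', length=3
  Position 12 ('b'): continues run of 'b', length=4
  Position 13 ('a'): new char, reset run to 1
Longest run: 'b' with length 4

4


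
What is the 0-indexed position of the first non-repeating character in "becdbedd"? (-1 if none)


Input: becdbedd
Character frequencies:
  'b': 2
  'c': 1
  'd': 3
  'e': 2
Scanning left to right for freq == 1:
  Position 0 ('b'): freq=2, skip
  Position 1 ('e'): freq=2, skip
  Position 2 ('c'): unique! => answer = 2

2


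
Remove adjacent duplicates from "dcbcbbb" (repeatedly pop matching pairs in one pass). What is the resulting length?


Input: dcbcbbb
Stack-based adjacent duplicate removal:
  Read 'd': push. Stack: d
  Read 'c': push. Stack: dc
  Read 'b': push. Stack: dcb
  Read 'c': push. Stack: dcbc
  Read 'b': push. Stack: dcbcb
  Read 'b': matches stack top 'b' => pop. Stack: dcbc
  Read 'b': push. Stack: dcbcb
Final stack: "dcbcb" (length 5)

5


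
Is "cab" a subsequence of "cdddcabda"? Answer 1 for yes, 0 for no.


Check if "cab" is a subsequence of "cdddcabda"
Greedy scan:
  Position 0 ('c'): matches sub[0] = 'c'
  Position 1 ('d'): no match needed
  Position 2 ('d'): no match needed
  Position 3 ('d'): no match needed
  Position 4 ('c'): no match needed
  Position 5 ('a'): matches sub[1] = 'a'
  Position 6 ('b'): matches sub[2] = 'b'
  Position 7 ('d'): no match needed
  Position 8 ('a'): no match needed
All 3 characters matched => is a subsequence

1


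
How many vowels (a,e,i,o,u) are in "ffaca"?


Input: ffaca
Checking each character:
  'f' at position 0: consonant
  'f' at position 1: consonant
  'a' at position 2: vowel (running total: 1)
  'c' at position 3: consonant
  'a' at position 4: vowel (running total: 2)
Total vowels: 2

2


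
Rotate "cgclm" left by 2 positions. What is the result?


Input: "cgclm", rotate left by 2
First 2 characters: "cg"
Remaining characters: "clm"
Concatenate remaining + first: "clm" + "cg" = "clmcg"

clmcg


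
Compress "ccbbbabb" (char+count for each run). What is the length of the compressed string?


Input: ccbbbabb
Runs:
  'c' x 2 => "c2"
  'b' x 3 => "b3"
  'a' x 1 => "a1"
  'b' x 2 => "b2"
Compressed: "c2b3a1b2"
Compressed length: 8

8


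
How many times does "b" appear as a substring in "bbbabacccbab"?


Searching for "b" in "bbbabacccbab"
Scanning each position:
  Position 0: "b" => MATCH
  Position 1: "b" => MATCH
  Position 2: "b" => MATCH
  Position 3: "a" => no
  Position 4: "b" => MATCH
  Position 5: "a" => no
  Position 6: "c" => no
  Position 7: "c" => no
  Position 8: "c" => no
  Position 9: "b" => MATCH
  Position 10: "a" => no
  Position 11: "b" => MATCH
Total occurrences: 6

6


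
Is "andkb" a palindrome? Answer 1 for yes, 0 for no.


Input: andkb
Reversed: bkdna
  Compare pos 0 ('a') with pos 4 ('b'): MISMATCH
  Compare pos 1 ('n') with pos 3 ('k'): MISMATCH
Result: not a palindrome

0


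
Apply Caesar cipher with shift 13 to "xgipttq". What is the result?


Caesar cipher: shift "xgipttq" by 13
  'x' (pos 23) + 13 = pos 10 = 'k'
  'g' (pos 6) + 13 = pos 19 = 't'
  'i' (pos 8) + 13 = pos 21 = 'v'
  'p' (pos 15) + 13 = pos 2 = 'c'
  't' (pos 19) + 13 = pos 6 = 'g'
  't' (pos 19) + 13 = pos 6 = 'g'
  'q' (pos 16) + 13 = pos 3 = 'd'
Result: ktvcggd

ktvcggd


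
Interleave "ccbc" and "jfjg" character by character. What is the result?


Interleaving "ccbc" and "jfjg":
  Position 0: 'c' from first, 'j' from second => "cj"
  Position 1: 'c' from first, 'f' from second => "cf"
  Position 2: 'b' from first, 'j' from second => "bj"
  Position 3: 'c' from first, 'g' from second => "cg"
Result: cjcfbjcg

cjcfbjcg
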